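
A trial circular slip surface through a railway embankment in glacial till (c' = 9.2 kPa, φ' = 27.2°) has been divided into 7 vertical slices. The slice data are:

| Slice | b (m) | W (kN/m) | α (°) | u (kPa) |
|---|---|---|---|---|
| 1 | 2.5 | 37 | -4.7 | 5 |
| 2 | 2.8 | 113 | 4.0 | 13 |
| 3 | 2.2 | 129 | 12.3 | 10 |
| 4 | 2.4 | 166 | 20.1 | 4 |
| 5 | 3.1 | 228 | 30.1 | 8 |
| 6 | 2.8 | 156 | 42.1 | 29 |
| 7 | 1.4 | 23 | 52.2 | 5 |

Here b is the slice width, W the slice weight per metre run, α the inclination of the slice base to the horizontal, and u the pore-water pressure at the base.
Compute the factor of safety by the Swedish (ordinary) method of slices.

Ordinary method of slices: FS = Σ[c'·Δl_i + (W_i cosα_i − u_i·Δl_i)·tanφ'] / Σ W_i sinα_i, with Δl_i = b_i / cosα_i.
Slice 1: Δl = 2.5/cos(-4.7°) = 2.508 m; N'_1 = 37·cos(-4.7°) − 5·2.508 = 24.3; c'Δl = 23.08; W sinα = -3.0
Slice 2: Δl = 2.8/cos4.0° = 2.807 m; N'_2 = 113·cos4.0° − 13·2.807 = 76.2; c'Δl = 25.82; W sinα = 7.9
Slice 3: Δl = 2.2/cos12.3° = 2.252 m; N'_3 = 129·cos12.3° − 10·2.252 = 103.5; c'Δl = 20.72; W sinα = 27.5
Slice 4: Δl = 2.4/cos20.1° = 2.556 m; N'_4 = 166·cos20.1° − 4·2.556 = 145.7; c'Δl = 23.51; W sinα = 57.0
Slice 5: Δl = 3.1/cos30.1° = 3.583 m; N'_5 = 228·cos30.1° − 8·3.583 = 168.6; c'Δl = 32.97; W sinα = 114.3
Slice 6: Δl = 2.8/cos42.1° = 3.774 m; N'_6 = 156·cos42.1° − 29·3.774 = 6.3; c'Δl = 34.72; W sinα = 104.6
Slice 7: Δl = 1.4/cos52.2° = 2.284 m; N'_7 = 23·cos52.2° − 5·2.284 = 2.7; c'Δl = 21.01; W sinα = 18.2
Σc'Δl = 181.8 kN/m; ΣN' = 527.3 kN/m; ΣW sinα = 326.5 kN/m
Resisting = 181.8 + 527.3·tan27.2° = 181.8 + 271.0 = 452.8 kN/m
FS = 452.8 / 326.5 = 1.387

FS = 1.39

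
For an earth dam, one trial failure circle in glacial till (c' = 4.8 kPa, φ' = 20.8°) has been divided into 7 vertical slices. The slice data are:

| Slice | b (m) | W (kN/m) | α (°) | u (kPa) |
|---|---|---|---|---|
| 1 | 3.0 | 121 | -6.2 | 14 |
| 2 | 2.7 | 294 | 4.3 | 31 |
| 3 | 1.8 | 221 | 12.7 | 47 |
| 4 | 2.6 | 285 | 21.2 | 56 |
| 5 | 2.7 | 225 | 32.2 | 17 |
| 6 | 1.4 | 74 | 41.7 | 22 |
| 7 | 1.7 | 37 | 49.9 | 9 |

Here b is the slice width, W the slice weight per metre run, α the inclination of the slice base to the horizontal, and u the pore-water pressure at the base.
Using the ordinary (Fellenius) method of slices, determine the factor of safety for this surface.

Ordinary method of slices: FS = Σ[c'·Δl_i + (W_i cosα_i − u_i·Δl_i)·tanφ'] / Σ W_i sinα_i, with Δl_i = b_i / cosα_i.
Slice 1: Δl = 3.0/cos(-6.2°) = 3.018 m; N'_1 = 121·cos(-6.2°) − 14·3.018 = 78.0; c'Δl = 14.48; W sinα = -13.1
Slice 2: Δl = 2.7/cos4.3° = 2.708 m; N'_2 = 294·cos4.3° − 31·2.708 = 209.2; c'Δl = 13.00; W sinα = 22.0
Slice 3: Δl = 1.8/cos12.7° = 1.845 m; N'_3 = 221·cos12.7° − 47·1.845 = 128.9; c'Δl = 8.86; W sinα = 48.6
Slice 4: Δl = 2.6/cos21.2° = 2.789 m; N'_4 = 285·cos21.2° − 56·2.789 = 109.5; c'Δl = 13.39; W sinα = 103.1
Slice 5: Δl = 2.7/cos32.2° = 3.191 m; N'_5 = 225·cos32.2° − 17·3.191 = 136.2; c'Δl = 15.32; W sinα = 119.9
Slice 6: Δl = 1.4/cos41.7° = 1.875 m; N'_6 = 74·cos41.7° − 22·1.875 = 14.0; c'Δl = 9.00; W sinα = 49.2
Slice 7: Δl = 1.7/cos49.9° = 2.639 m; N'_7 = 37·cos49.9° − 9·2.639 = 0.1; c'Δl = 12.67; W sinα = 28.3
Σc'Δl = 86.7 kN/m; ΣN' = 675.9 kN/m; ΣW sinα = 358.1 kN/m
Resisting = 86.7 + 675.9·tan20.8° = 86.7 + 256.8 = 343.5 kN/m
FS = 343.5 / 358.1 = 0.959

FS = 0.96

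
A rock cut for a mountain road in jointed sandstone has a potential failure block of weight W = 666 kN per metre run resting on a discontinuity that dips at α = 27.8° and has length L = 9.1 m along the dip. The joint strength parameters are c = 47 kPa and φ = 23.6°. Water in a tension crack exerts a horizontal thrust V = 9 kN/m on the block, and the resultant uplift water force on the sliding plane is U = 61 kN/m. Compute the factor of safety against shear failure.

FS = 2.06

Resolving the block weight along and normal to the plane and applying the Mohr–Coulomb strength on the joint:
N' = W cosα − U − V sinα = 666·cos27.8° − 61 − 9·sin27.8° = 523.9 kN/m
Driving force T = W sinα + V cosα = 666·sin27.8° + 9·cos27.8° = 318.6 kN/m
Resisting force R = c·L + N'·tanφ = 47·9.1 + 523.9·tan23.6° = 427.7 + 228.9 = 656.6 kN/m
FS = R / T = 656.6 / 318.6 = 2.061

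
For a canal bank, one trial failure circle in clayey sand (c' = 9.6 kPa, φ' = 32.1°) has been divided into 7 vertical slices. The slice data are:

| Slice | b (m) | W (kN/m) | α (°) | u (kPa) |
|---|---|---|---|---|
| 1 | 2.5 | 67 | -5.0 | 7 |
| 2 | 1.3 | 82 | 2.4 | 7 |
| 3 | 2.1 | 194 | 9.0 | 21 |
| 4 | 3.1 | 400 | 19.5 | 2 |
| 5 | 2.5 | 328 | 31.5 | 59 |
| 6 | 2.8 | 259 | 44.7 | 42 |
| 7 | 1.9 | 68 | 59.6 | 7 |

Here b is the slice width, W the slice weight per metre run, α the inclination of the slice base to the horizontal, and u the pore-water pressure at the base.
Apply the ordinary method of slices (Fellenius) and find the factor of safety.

Ordinary method of slices: FS = Σ[c'·Δl_i + (W_i cosα_i − u_i·Δl_i)·tanφ'] / Σ W_i sinα_i, with Δl_i = b_i / cosα_i.
Slice 1: Δl = 2.5/cos(-5.0°) = 2.510 m; N'_1 = 67·cos(-5.0°) − 7·2.510 = 49.2; c'Δl = 24.09; W sinα = -5.8
Slice 2: Δl = 1.3/cos2.4° = 1.301 m; N'_2 = 82·cos2.4° − 7·1.301 = 72.8; c'Δl = 12.49; W sinα = 3.4
Slice 3: Δl = 2.1/cos9.0° = 2.126 m; N'_3 = 194·cos9.0° − 21·2.126 = 147.0; c'Δl = 20.41; W sinα = 30.3
Slice 4: Δl = 3.1/cos19.5° = 3.289 m; N'_4 = 400·cos19.5° − 2·3.289 = 370.5; c'Δl = 31.57; W sinα = 133.5
Slice 5: Δl = 2.5/cos31.5° = 2.932 m; N'_5 = 328·cos31.5° − 59·2.932 = 106.7; c'Δl = 28.15; W sinα = 171.4
Slice 6: Δl = 2.8/cos44.7° = 3.939 m; N'_6 = 259·cos44.7° − 42·3.939 = 18.6; c'Δl = 37.82; W sinα = 182.2
Slice 7: Δl = 1.9/cos59.6° = 3.755 m; N'_7 = 68·cos59.6° − 7·3.755 = 8.1; c'Δl = 36.05; W sinα = 58.7
Σc'Δl = 190.6 kN/m; ΣN' = 772.9 kN/m; ΣW sinα = 573.7 kN/m
Resisting = 190.6 + 772.9·tan32.1° = 190.6 + 484.8 = 675.4 kN/m
FS = 675.4 / 573.7 = 1.177

FS = 1.18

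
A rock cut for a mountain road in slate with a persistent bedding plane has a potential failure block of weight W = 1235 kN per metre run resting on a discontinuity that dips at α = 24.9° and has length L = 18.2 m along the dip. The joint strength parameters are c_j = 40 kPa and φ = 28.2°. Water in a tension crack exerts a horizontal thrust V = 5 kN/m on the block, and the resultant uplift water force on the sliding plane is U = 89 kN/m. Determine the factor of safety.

FS = 2.44

Resolving the block weight along and normal to the plane and applying the Mohr–Coulomb strength on the joint:
N' = W cosα − U − V sinα = 1235·cos24.9° − 89 − 5·sin24.9° = 1029.1 kN/m
Driving force T = W sinα + V cosα = 1235·sin24.9° + 5·cos24.9° = 524.5 kN/m
Resisting force R = c_j·L + N'·tanφ = 40·18.2 + 1029.1·tan28.2° = 728.0 + 551.8 = 1279.8 kN/m
FS = R / T = 1279.8 / 524.5 = 2.440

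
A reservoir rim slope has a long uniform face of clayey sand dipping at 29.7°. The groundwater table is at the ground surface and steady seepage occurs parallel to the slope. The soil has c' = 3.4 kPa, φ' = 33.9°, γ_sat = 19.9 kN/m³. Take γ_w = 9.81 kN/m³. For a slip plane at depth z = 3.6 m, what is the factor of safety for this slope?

With seepage parallel to the slope and the water table at the surface, the effective normal stress on the slip plane uses the buoyant unit weight γ' = γ_sat − γ_w while the driving shear stress uses γ_sat:
FS = [c' + γ' z cos²β tanφ'] / [γ_sat z sinβ cosβ]
γ' = 19.9 − 9.81 = 10.09 kN/m³
Numerator = 3.4 + 10.09·3.6·cos²29.7°·tan33.9° = 3.4 + 10.09·3.6·0.7545·0.6720 = 21.817 kPa
Denominator = 19.9·3.6·sin29.7°·cos29.7° = 19.9·3.6·0.4955·0.8686 = 30.832 kPa
FS = 21.817 / 30.832 = 0.708

FS = 0.71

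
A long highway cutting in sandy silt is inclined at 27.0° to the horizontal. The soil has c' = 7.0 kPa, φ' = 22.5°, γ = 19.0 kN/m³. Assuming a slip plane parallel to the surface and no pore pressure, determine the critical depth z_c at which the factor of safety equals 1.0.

Setting FS = 1.00 in FS = [c' + γz cos²β tanφ'] / [γz sinβ cosβ] and solving for z:
z = c' / [γ cosβ (FS·sinβ − cosβ·tanφ')]
  = 7.0 / [19.0·cos27.0°·(1.00·sin27.0° − cos27.0°·tan22.5°)]
  = 7.0 / [19.0·0.8910·(1.00·0.4540 − 0.8910·0.4142)]
  = 7.0 / 1.4377 = 4.869 m

z_c = 4.87 m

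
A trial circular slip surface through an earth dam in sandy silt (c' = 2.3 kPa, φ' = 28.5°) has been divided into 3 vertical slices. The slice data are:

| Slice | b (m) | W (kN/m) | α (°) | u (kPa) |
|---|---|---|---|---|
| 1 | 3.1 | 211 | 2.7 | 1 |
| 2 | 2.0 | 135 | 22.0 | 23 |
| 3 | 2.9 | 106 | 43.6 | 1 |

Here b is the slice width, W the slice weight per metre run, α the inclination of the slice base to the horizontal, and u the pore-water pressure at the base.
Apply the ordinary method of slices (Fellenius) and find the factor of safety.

FS = 1.61

Ordinary method of slices: FS = Σ[c'·Δl_i + (W_i cosα_i − u_i·Δl_i)·tanφ'] / Σ W_i sinα_i, with Δl_i = b_i / cosα_i.
Slice 1: Δl = 3.1/cos2.7° = 3.103 m; N'_1 = 211·cos2.7° − 1·3.103 = 207.7; c'Δl = 7.14; W sinα = 9.9
Slice 2: Δl = 2.0/cos22.0° = 2.157 m; N'_2 = 135·cos22.0° − 23·2.157 = 75.6; c'Δl = 4.96; W sinα = 50.6
Slice 3: Δl = 2.9/cos43.6° = 4.005 m; N'_3 = 106·cos43.6° − 1·4.005 = 72.8; c'Δl = 9.21; W sinα = 73.1
Σc'Δl = 21.3 kN/m; ΣN' = 356.0 kN/m; ΣW sinα = 133.6 kN/m
Resisting = 21.3 + 356.0·tan28.5° = 21.3 + 193.3 = 214.6 kN/m
FS = 214.6 / 133.6 = 1.606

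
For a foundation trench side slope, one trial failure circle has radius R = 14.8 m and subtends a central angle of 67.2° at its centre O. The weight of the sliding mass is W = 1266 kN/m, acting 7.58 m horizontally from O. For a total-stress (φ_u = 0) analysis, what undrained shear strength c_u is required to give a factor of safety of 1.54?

FS = c_u·L_a·R / (W·d), so c_u = FS·W·d / (L_a·R).
Arc length L_a = R·θ = 14.8·(67.2°·π/180) = 14.8·1.1729 = 17.36 m
c_u = 1.54·1266·7.58 / (17.36·14.8) = 14778.3 / 256.90 = 57.52 kPa

c_u = 57.5 kPa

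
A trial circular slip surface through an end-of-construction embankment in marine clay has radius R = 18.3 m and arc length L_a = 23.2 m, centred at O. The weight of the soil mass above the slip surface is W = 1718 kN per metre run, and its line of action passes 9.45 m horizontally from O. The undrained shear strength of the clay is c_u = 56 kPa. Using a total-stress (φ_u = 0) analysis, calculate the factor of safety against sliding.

Taking moments about the centre O, the resisting moment is provided by the undrained shear strength acting along the arc:
M_R = c_u·L_a·R = 56·23.20·18.3 = 23775.4 kN·m/m
M_D = W·d = 1718·9.45 = 16235.1 kN·m/m
FS = M_R / M_D = 23775.4 / 16235.1 = 1.464

FS = 1.46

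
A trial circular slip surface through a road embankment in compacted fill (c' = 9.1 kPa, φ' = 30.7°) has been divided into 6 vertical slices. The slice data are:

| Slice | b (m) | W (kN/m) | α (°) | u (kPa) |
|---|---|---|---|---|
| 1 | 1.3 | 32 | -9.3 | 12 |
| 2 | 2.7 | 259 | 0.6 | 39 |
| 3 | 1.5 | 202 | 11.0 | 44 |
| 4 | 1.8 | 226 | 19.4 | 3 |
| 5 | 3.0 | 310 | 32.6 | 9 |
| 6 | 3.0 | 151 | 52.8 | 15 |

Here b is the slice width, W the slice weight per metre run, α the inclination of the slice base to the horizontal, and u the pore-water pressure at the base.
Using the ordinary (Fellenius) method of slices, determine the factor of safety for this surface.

Ordinary method of slices: FS = Σ[c'·Δl_i + (W_i cosα_i − u_i·Δl_i)·tanφ'] / Σ W_i sinα_i, with Δl_i = b_i / cosα_i.
Slice 1: Δl = 1.3/cos(-9.3°) = 1.317 m; N'_1 = 32·cos(-9.3°) − 12·1.317 = 15.8; c'Δl = 11.99; W sinα = -5.2
Slice 2: Δl = 2.7/cos0.6° = 2.700 m; N'_2 = 259·cos0.6° − 39·2.700 = 153.7; c'Δl = 24.57; W sinα = 2.7
Slice 3: Δl = 1.5/cos11.0° = 1.528 m; N'_3 = 202·cos11.0° − 44·1.528 = 131.1; c'Δl = 13.91; W sinα = 38.5
Slice 4: Δl = 1.8/cos19.4° = 1.908 m; N'_4 = 226·cos19.4° − 3·1.908 = 207.4; c'Δl = 17.37; W sinα = 75.1
Slice 5: Δl = 3.0/cos32.6° = 3.561 m; N'_5 = 310·cos32.6° − 9·3.561 = 229.1; c'Δl = 32.41; W sinα = 167.0
Slice 6: Δl = 3.0/cos52.8° = 4.962 m; N'_6 = 151·cos52.8° − 15·4.962 = 16.9; c'Δl = 45.15; W sinα = 120.3
Σc'Δl = 145.4 kN/m; ΣN' = 753.9 kN/m; ΣW sinα = 398.4 kN/m
Resisting = 145.4 + 753.9·tan30.7° = 145.4 + 447.6 = 593.0 kN/m
FS = 593.0 / 398.4 = 1.488

FS = 1.49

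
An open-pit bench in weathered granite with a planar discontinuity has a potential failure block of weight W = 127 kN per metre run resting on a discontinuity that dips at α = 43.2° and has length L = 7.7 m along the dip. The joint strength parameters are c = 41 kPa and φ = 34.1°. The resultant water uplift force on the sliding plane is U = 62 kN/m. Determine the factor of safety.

Resolving the block weight along and normal to the plane and applying the Mohr–Coulomb strength on the joint:
N' = W cosα − U = 127·cos43.2° − 62 = 30.6 kN/m
Driving force T = W sinα = 127·sin43.2° = 86.9 kN/m
Resisting force R = c·L + N'·tanφ = 41·7.7 + 30.6·tan34.1° = 315.7 + 20.7 = 336.4 kN/m
FS = R / T = 336.4 / 86.9 = 3.869

FS = 3.87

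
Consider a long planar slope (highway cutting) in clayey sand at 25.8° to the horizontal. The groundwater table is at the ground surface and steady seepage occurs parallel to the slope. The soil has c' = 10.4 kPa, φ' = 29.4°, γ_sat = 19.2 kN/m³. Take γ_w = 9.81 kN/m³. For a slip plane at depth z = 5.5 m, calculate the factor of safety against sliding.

FS = 0.82

With seepage parallel to the slope and the water table at the surface, the effective normal stress on the slip plane uses the buoyant unit weight γ' = γ_sat − γ_w while the driving shear stress uses γ_sat:
FS = [c' + γ' z cos²β tanφ'] / [γ_sat z sinβ cosβ]
γ' = 19.2 − 9.81 = 9.39 kN/m³
Numerator = 10.4 + 9.39·5.5·cos²25.8°·tan29.4° = 10.4 + 9.39·5.5·0.8106·0.5635 = 33.988 kPa
Denominator = 19.2·5.5·sin25.8°·cos25.8° = 19.2·5.5·0.4352·0.9003 = 41.379 kPa
FS = 33.988 / 41.379 = 0.821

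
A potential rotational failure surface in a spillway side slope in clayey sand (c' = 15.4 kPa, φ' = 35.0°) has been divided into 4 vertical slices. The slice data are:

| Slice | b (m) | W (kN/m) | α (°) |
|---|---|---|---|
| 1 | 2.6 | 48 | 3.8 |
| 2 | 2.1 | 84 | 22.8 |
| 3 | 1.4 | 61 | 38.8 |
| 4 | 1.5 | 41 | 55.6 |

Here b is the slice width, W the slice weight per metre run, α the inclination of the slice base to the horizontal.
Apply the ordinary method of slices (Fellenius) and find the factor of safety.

Ordinary method of slices: FS = Σ[c'·Δl_i + (W_i cosα_i)·tanφ'] / Σ W_i sinα_i, with Δl_i = b_i / cosα_i.
Slice 1: Δl = 2.6/cos3.8° = 2.606 m; N'_1 = 48·cos3.8° = 47.9; c'Δl = 40.13; W sinα = 3.2
Slice 2: Δl = 2.1/cos22.8° = 2.278 m; N'_2 = 84·cos22.8° = 77.4; c'Δl = 35.08; W sinα = 32.6
Slice 3: Δl = 1.4/cos38.8° = 1.796 m; N'_3 = 61·cos38.8° = 47.5; c'Δl = 27.66; W sinα = 38.2
Slice 4: Δl = 1.5/cos55.6° = 2.655 m; N'_4 = 41·cos55.6° = 23.2; c'Δl = 40.89; W sinα = 33.8
Σc'Δl = 143.8 kN/m; ΣN' = 196.0 kN/m; ΣW sinα = 107.8 kN/m
Resisting = 143.8 + 196.0·tan35.0° = 143.8 + 137.3 = 281.0 kN/m
FS = 281.0 / 107.8 = 2.607

FS = 2.61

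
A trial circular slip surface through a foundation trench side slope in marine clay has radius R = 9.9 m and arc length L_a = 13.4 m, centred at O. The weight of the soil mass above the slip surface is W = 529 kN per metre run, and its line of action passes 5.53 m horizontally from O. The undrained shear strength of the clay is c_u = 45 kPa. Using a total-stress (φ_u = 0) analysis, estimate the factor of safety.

FS = 2.04

Taking moments about the centre O, the resisting moment is provided by the undrained shear strength acting along the arc:
M_R = c_u·L_a·R = 45·13.40·9.9 = 5969.7 kN·m/m
M_D = W·d = 529·5.53 = 2925.4 kN·m/m
FS = M_R / M_D = 5969.7 / 2925.4 = 2.041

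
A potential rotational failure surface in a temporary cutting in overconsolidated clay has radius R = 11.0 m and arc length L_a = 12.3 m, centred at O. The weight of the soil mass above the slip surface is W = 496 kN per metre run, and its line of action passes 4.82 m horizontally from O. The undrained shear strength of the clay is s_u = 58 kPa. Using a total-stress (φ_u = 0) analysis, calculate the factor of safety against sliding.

FS = 3.28

Taking moments about the centre O, the resisting moment is provided by the undrained shear strength acting along the arc:
M_R = s_u·L_a·R = 58·12.30·11.0 = 7847.4 kN·m/m
M_D = W·d = 496·4.82 = 2390.7 kN·m/m
FS = M_R / M_D = 7847.4 / 2390.7 = 3.282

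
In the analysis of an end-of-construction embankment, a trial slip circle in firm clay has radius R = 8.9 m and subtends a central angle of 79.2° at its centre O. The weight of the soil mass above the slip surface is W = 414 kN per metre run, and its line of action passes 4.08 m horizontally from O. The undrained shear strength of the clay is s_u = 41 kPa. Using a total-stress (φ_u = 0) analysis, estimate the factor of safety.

FS = 2.66

Taking moments about the centre O, the resisting moment is provided by the undrained shear strength acting along the arc:
Arc length L_a = R·θ = 8.9·(79.2°·π/180) = 8.9·1.3823 = 12.30 m
M_R = s_u·L_a·R = 41·12.30·8.9 = 4489.2 kN·m/m
M_D = W·d = 414·4.08 = 1689.1 kN·m/m
FS = M_R / M_D = 4489.2 / 1689.1 = 2.658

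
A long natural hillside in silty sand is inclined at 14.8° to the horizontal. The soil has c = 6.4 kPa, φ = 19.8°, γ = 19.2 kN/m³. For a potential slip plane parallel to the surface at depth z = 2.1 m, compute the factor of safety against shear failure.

For an infinite slope with a slip plane parallel to the surface (no pore pressure): FS = [c + γz cos²β tanφ] / [γz sinβ cosβ].
γz = 19.2·2.1 = 40.32 kN/m²
Numerator = 6.4 + 40.32·cos²14.8°·tan19.8° = 6.4 + 40.32·0.9347·0.3600 = 19.969 kPa
Denominator = 40.32·sin14.8°·cos14.8° = 40.32·0.2554·0.9668 = 9.958 kPa
FS = 19.969 / 9.958 = 2.005

FS = 2.01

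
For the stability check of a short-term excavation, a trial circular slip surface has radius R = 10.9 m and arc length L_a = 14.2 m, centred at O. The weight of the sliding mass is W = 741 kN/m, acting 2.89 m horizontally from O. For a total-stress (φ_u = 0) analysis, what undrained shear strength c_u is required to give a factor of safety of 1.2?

c_u = 16.6 kPa

FS = c_u·L_a·R / (W·d), so c_u = FS·W·d / (L_a·R).
c_u = 1.2·741·2.89 / (14.20·10.9) = 2569.8 / 154.78 = 16.60 kPa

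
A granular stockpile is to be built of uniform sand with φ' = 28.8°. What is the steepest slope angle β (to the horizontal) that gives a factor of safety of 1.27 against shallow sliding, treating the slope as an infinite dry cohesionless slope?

β = 23.4°

For an infinite dry cohesionless slope FS = tanφ'/tanβ, so tanβ = tanφ' / FS.
tanβ = tan28.8° / 1.27 = 0.5498 / 1.27 = 0.4329
β = arctan(0.4329) = 23.41°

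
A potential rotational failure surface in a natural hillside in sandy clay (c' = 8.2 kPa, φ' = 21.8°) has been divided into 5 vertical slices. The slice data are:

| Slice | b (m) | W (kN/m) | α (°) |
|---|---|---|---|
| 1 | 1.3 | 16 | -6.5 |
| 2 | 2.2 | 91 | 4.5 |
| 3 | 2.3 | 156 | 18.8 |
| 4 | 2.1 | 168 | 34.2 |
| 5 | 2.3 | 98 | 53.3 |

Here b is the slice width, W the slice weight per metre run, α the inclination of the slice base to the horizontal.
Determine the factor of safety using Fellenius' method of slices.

Ordinary method of slices: FS = Σ[c'·Δl_i + (W_i cosα_i)·tanφ'] / Σ W_i sinα_i, with Δl_i = b_i / cosα_i.
Slice 1: Δl = 1.3/cos(-6.5°) = 1.308 m; N'_1 = 16·cos(-6.5°) = 15.9; c'Δl = 10.73; W sinα = -1.8
Slice 2: Δl = 2.2/cos4.5° = 2.207 m; N'_2 = 91·cos4.5° = 90.7; c'Δl = 18.10; W sinα = 7.1
Slice 3: Δl = 2.3/cos18.8° = 2.430 m; N'_3 = 156·cos18.8° = 147.7; c'Δl = 19.92; W sinα = 50.3
Slice 4: Δl = 2.1/cos34.2° = 2.539 m; N'_4 = 168·cos34.2° = 138.9; c'Δl = 20.82; W sinα = 94.4
Slice 5: Δl = 2.3/cos53.3° = 3.849 m; N'_5 = 98·cos53.3° = 58.6; c'Δl = 31.56; W sinα = 78.6
Σc'Δl = 101.1 kN/m; ΣN' = 451.8 kN/m; ΣW sinα = 228.6 kN/m
Resisting = 101.1 + 451.8·tan21.8° = 101.1 + 180.7 = 281.8 kN/m
FS = 281.8 / 228.6 = 1.233

FS = 1.23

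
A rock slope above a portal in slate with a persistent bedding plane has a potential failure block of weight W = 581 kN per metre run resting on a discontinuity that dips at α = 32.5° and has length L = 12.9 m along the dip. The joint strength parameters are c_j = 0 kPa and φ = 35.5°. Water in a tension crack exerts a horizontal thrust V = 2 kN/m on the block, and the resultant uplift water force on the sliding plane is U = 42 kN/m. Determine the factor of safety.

Resolving the block weight along and normal to the plane and applying the Mohr–Coulomb strength on the joint:
N' = W cosα − U − V sinα = 581·cos32.5° − 42 − 2·sin32.5° = 446.9 kN/m
Driving force T = W sinα + V cosα = 581·sin32.5° + 2·cos32.5° = 313.9 kN/m
Resisting force R = c_j·L + N'·tanφ = 0·12.9 + 446.9·tan35.5° = 0.0 + 318.8 = 318.8 kN/m
FS = R / T = 318.8 / 313.9 = 1.016

FS = 1.02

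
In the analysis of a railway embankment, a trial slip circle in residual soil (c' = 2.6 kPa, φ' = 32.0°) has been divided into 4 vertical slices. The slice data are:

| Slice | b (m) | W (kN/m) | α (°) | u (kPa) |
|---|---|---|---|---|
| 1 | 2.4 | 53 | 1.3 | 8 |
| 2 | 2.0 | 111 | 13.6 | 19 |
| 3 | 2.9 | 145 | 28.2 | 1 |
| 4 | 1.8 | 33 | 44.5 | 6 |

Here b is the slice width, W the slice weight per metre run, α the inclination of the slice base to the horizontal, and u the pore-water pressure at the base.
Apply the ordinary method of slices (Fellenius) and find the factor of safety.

FS = 1.46

Ordinary method of slices: FS = Σ[c'·Δl_i + (W_i cosα_i − u_i·Δl_i)·tanφ'] / Σ W_i sinα_i, with Δl_i = b_i / cosα_i.
Slice 1: Δl = 2.4/cos1.3° = 2.401 m; N'_1 = 53·cos1.3° − 8·2.401 = 33.8; c'Δl = 6.24; W sinα = 1.2
Slice 2: Δl = 2.0/cos13.6° = 2.058 m; N'_2 = 111·cos13.6° − 19·2.058 = 68.8; c'Δl = 5.35; W sinα = 26.1
Slice 3: Δl = 2.9/cos28.2° = 3.291 m; N'_3 = 145·cos28.2° − 1·3.291 = 124.5; c'Δl = 8.56; W sinα = 68.5
Slice 4: Δl = 1.8/cos44.5° = 2.524 m; N'_4 = 33·cos44.5° − 6·2.524 = 8.4; c'Δl = 6.56; W sinα = 23.1
Σc'Δl = 26.7 kN/m; ΣN' = 235.5 kN/m; ΣW sinα = 119.0 kN/m
Resisting = 26.7 + 235.5·tan32.0° = 26.7 + 147.1 = 173.8 kN/m
FS = 173.8 / 119.0 = 1.461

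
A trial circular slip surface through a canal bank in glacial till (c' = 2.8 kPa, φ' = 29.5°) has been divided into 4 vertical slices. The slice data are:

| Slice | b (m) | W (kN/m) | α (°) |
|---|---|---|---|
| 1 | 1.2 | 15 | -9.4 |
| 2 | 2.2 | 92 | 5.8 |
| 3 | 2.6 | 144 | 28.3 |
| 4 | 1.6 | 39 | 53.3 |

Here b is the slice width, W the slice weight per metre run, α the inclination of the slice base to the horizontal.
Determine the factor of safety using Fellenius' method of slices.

Ordinary method of slices: FS = Σ[c'·Δl_i + (W_i cosα_i)·tanφ'] / Σ W_i sinα_i, with Δl_i = b_i / cosα_i.
Slice 1: Δl = 1.2/cos(-9.4°) = 1.216 m; N'_1 = 15·cos(-9.4°) = 14.8; c'Δl = 3.41; W sinα = -2.4
Slice 2: Δl = 2.2/cos5.8° = 2.211 m; N'_2 = 92·cos5.8° = 91.5; c'Δl = 6.19; W sinα = 9.3
Slice 3: Δl = 2.6/cos28.3° = 2.953 m; N'_3 = 144·cos28.3° = 126.8; c'Δl = 8.27; W sinα = 68.3
Slice 4: Δl = 1.6/cos53.3° = 2.677 m; N'_4 = 39·cos53.3° = 23.3; c'Δl = 7.50; W sinα = 31.3
Σc'Δl = 25.4 kN/m; ΣN' = 256.4 kN/m; ΣW sinα = 106.4 kN/m
Resisting = 25.4 + 256.4·tan29.5° = 25.4 + 145.1 = 170.4 kN/m
FS = 170.4 / 106.4 = 1.602

FS = 1.60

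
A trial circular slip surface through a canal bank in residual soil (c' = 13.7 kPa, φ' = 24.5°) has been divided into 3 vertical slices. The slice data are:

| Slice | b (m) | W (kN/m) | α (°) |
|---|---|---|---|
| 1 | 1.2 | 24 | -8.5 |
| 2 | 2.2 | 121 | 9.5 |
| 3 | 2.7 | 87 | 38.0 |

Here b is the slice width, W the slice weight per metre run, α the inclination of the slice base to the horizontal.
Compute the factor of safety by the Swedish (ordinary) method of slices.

Ordinary method of slices: FS = Σ[c'·Δl_i + (W_i cosα_i)·tanφ'] / Σ W_i sinα_i, with Δl_i = b_i / cosα_i.
Slice 1: Δl = 1.2/cos(-8.5°) = 1.213 m; N'_1 = 24·cos(-8.5°) = 23.7; c'Δl = 16.62; W sinα = -3.5
Slice 2: Δl = 2.2/cos9.5° = 2.231 m; N'_2 = 121·cos9.5° = 119.3; c'Δl = 30.56; W sinα = 20.0
Slice 3: Δl = 2.7/cos38.0° = 3.426 m; N'_3 = 87·cos38.0° = 68.6; c'Δl = 46.94; W sinα = 53.6
Σc'Δl = 94.1 kN/m; ΣN' = 211.6 kN/m; ΣW sinα = 70.0 kN/m
Resisting = 94.1 + 211.6·tan24.5° = 94.1 + 96.4 = 190.6 kN/m
FS = 190.6 / 70.0 = 2.723

FS = 2.72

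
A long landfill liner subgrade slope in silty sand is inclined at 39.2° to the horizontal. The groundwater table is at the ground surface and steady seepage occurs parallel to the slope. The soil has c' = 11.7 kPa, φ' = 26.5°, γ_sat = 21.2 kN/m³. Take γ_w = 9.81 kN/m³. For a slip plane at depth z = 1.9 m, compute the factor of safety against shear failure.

With seepage parallel to the slope and the water table at the surface, the effective normal stress on the slip plane uses the buoyant unit weight γ' = γ_sat − γ_w while the driving shear stress uses γ_sat:
FS = [c' + γ' z cos²β tanφ'] / [γ_sat z sinβ cosβ]
γ' = 21.2 − 9.81 = 11.39 kN/m³
Numerator = 11.7 + 11.39·1.9·cos²39.2°·tan26.5° = 11.7 + 11.39·1.9·0.6005·0.4986 = 18.180 kPa
Denominator = 21.2·1.9·sin39.2°·cos39.2° = 21.2·1.9·0.6320·0.7749 = 19.729 kPa
FS = 18.180 / 19.729 = 0.921

FS = 0.92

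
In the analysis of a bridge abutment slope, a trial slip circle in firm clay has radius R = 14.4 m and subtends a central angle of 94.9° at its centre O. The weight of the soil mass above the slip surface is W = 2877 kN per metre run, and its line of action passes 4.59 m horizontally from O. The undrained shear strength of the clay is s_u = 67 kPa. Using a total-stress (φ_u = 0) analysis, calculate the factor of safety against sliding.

Taking moments about the centre O, the resisting moment is provided by the undrained shear strength acting along the arc:
Arc length L_a = R·θ = 14.4·(94.9°·π/180) = 14.4·1.6563 = 23.85 m
M_R = s_u·L_a·R = 67·23.85·14.4 = 23011.4 kN·m/m
M_D = W·d = 2877·4.59 = 13205.4 kN·m/m
FS = M_R / M_D = 23011.4 / 13205.4 = 1.743

FS = 1.74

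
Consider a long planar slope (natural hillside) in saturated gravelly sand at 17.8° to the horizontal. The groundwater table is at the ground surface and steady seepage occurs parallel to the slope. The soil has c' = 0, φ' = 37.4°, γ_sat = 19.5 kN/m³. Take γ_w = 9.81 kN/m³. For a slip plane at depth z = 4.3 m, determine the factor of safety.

With seepage parallel to the slope and the water table at the surface, the effective normal stress on the slip plane uses the buoyant unit weight γ' = γ_sat − γ_w while the driving shear stress uses γ_sat:
FS = [c' + γ' z cos²β tanφ'] / [γ_sat z sinβ cosβ]
(For c' = 0 this reduces to FS = (γ'/γ_sat)·tanφ'/tanβ.)
γ' = 19.5 − 9.81 = 9.69 kN/m³
Numerator = 0.0 + 9.69·4.3·cos²17.8°·tan37.4° = 0.0 + 9.69·4.3·0.9066·0.7646 = 28.880 kPa
Denominator = 19.5·4.3·sin17.8°·cos17.8° = 19.5·4.3·0.3057·0.9521 = 24.406 kPa
FS = 28.880 / 24.406 = 1.183

FS = 1.18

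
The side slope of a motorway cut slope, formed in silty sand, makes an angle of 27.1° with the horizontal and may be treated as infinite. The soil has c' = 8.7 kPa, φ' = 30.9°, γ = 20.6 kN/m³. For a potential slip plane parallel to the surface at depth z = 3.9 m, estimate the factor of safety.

For an infinite slope with a slip plane parallel to the surface (no pore pressure): FS = [c' + γz cos²β tanφ'] / [γz sinβ cosβ].
γz = 20.6·3.9 = 80.34 kN/m²
Numerator = 8.7 + 80.34·cos²27.1°·tan30.9° = 8.7 + 80.34·0.7925·0.5985 = 46.804 kPa
Denominator = 80.34·sin27.1°·cos27.1° = 80.34·0.4555·0.8902 = 32.580 kPa
FS = 46.804 / 32.580 = 1.437

FS = 1.44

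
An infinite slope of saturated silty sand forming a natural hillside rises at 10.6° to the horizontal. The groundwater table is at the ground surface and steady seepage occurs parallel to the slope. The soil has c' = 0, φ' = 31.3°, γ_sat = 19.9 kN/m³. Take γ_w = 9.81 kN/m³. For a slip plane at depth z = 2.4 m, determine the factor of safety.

With seepage parallel to the slope and the water table at the surface, the effective normal stress on the slip plane uses the buoyant unit weight γ' = γ_sat − γ_w while the driving shear stress uses γ_sat:
FS = [c' + γ' z cos²β tanφ'] / [γ_sat z sinβ cosβ]
(For c' = 0 this reduces to FS = (γ'/γ_sat)·tanφ'/tanβ.)
γ' = 19.9 − 9.81 = 10.09 kN/m³
Numerator = 0.0 + 10.09·2.4·cos²10.6°·tan31.3° = 0.0 + 10.09·2.4·0.9662·0.6080 = 14.225 kPa
Denominator = 19.9·2.4·sin10.6°·cos10.6° = 19.9·2.4·0.1840·0.9829 = 8.636 kPa
FS = 14.225 / 8.636 = 1.647

FS = 1.65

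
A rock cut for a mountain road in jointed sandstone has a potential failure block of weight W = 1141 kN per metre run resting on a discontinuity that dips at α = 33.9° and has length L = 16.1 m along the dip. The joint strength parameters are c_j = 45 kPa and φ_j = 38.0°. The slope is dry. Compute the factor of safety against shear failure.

FS = 2.30

Resolving the block weight along and normal to the plane and applying the Mohr–Coulomb strength on the joint:
N' = W cosα = 1141·cos33.9° = 947.0 kN/m
Driving force T = W sinα = 1141·sin33.9° = 636.4 kN/m
Resisting force R = c_j·L + N'·tanφ_j = 45·16.1 + 947.0·tan38.0° = 724.5 + 739.9 = 1464.4 kN/m
FS = R / T = 1464.4 / 636.4 = 2.301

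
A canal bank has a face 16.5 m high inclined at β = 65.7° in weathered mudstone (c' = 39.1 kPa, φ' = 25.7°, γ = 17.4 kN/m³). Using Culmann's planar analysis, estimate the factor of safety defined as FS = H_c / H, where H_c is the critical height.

FS = 1.91

H_c = (4c'/γ) · sinβ cosφ' / [1 − cos(β − φ')]
    = (4·39.1/17.4) · sin65.7°·cos25.7° / [1 − cos40.0°]
    = 8.989 · 0.8212 / 0.2340 = 31.55 m
FS = H_c / H = 31.55 / 16.5 = 1.912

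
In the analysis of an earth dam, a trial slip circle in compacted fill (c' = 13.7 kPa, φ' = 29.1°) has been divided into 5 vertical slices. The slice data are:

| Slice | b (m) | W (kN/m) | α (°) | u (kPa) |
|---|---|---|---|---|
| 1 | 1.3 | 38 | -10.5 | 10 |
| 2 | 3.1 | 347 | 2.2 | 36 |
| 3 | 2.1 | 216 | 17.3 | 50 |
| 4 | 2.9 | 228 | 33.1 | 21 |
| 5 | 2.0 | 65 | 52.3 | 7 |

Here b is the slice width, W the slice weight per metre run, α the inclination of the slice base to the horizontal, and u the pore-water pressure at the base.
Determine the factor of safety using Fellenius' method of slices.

Ordinary method of slices: FS = Σ[c'·Δl_i + (W_i cosα_i − u_i·Δl_i)·tanφ'] / Σ W_i sinα_i, with Δl_i = b_i / cosα_i.
Slice 1: Δl = 1.3/cos(-10.5°) = 1.322 m; N'_1 = 38·cos(-10.5°) − 10·1.322 = 24.1; c'Δl = 18.11; W sinα = -6.9
Slice 2: Δl = 3.1/cos2.2° = 3.102 m; N'_2 = 347·cos2.2° − 36·3.102 = 235.1; c'Δl = 42.50; W sinα = 13.3
Slice 3: Δl = 2.1/cos17.3° = 2.200 m; N'_3 = 216·cos17.3° − 50·2.200 = 96.3; c'Δl = 30.13; W sinα = 64.2
Slice 4: Δl = 2.9/cos33.1° = 3.462 m; N'_4 = 228·cos33.1° − 21·3.462 = 118.3; c'Δl = 47.43; W sinα = 124.5
Slice 5: Δl = 2.0/cos52.3° = 3.271 m; N'_5 = 65·cos52.3° − 7·3.271 = 16.9; c'Δl = 44.81; W sinα = 51.4
Σc'Δl = 183.0 kN/m; ΣN' = 490.6 kN/m; ΣW sinα = 246.6 kN/m
Resisting = 183.0 + 490.6·tan29.1° = 183.0 + 273.1 = 456.1 kN/m
FS = 456.1 / 246.6 = 1.850

FS = 1.85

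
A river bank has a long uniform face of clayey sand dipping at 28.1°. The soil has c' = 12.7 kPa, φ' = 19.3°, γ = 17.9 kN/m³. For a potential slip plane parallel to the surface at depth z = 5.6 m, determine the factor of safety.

FS = 0.96

For an infinite slope with a slip plane parallel to the surface (no pore pressure): FS = [c' + γz cos²β tanφ'] / [γz sinβ cosβ].
γz = 17.9·5.6 = 100.24 kN/m²
Numerator = 12.7 + 100.24·cos²28.1°·tan19.3° = 12.7 + 100.24·0.7781·0.3502 = 40.016 kPa
Denominator = 100.24·sin28.1°·cos28.1° = 100.24·0.4710·0.8821 = 41.649 kPa
FS = 40.016 / 41.649 = 0.961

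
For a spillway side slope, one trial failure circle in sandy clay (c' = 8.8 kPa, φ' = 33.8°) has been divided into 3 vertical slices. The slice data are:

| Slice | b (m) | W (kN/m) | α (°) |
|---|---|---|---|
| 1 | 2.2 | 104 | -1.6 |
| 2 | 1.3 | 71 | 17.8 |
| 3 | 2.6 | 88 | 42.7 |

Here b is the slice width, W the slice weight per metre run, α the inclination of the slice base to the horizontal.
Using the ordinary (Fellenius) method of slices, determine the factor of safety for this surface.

Ordinary method of slices: FS = Σ[c'·Δl_i + (W_i cosα_i)·tanφ'] / Σ W_i sinα_i, with Δl_i = b_i / cosα_i.
Slice 1: Δl = 2.2/cos(-1.6°) = 2.201 m; N'_1 = 104·cos(-1.6°) = 104.0; c'Δl = 19.37; W sinα = -2.9
Slice 2: Δl = 1.3/cos17.8° = 1.365 m; N'_2 = 71·cos17.8° = 67.6; c'Δl = 12.02; W sinα = 21.7
Slice 3: Δl = 2.6/cos42.7° = 3.538 m; N'_3 = 88·cos42.7° = 64.7; c'Δl = 31.13; W sinα = 59.7
Σc'Δl = 62.5 kN/m; ΣN' = 236.2 kN/m; ΣW sinα = 78.5 kN/m
Resisting = 62.5 + 236.2·tan33.8° = 62.5 + 158.1 = 220.7 kN/m
FS = 220.7 / 78.5 = 2.812

FS = 2.81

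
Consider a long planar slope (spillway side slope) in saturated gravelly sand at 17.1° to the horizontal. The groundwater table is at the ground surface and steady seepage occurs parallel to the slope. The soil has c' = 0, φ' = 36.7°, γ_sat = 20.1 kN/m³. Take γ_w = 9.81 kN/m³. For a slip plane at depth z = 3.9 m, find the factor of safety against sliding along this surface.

With seepage parallel to the slope and the water table at the surface, the effective normal stress on the slip plane uses the buoyant unit weight γ' = γ_sat − γ_w while the driving shear stress uses γ_sat:
FS = [c' + γ' z cos²β tanφ'] / [γ_sat z sinβ cosβ]
(For c' = 0 this reduces to FS = (γ'/γ_sat)·tanφ'/tanβ.)
γ' = 20.1 − 9.81 = 10.29 kN/m³
Numerator = 0.0 + 10.29·3.9·cos²17.1°·tan36.7° = 0.0 + 10.29·3.9·0.9135·0.7454 = 27.326 kPa
Denominator = 20.1·3.9·sin17.1°·cos17.1° = 20.1·3.9·0.2940·0.9558 = 22.031 kPa
FS = 27.326 / 22.031 = 1.240

FS = 1.24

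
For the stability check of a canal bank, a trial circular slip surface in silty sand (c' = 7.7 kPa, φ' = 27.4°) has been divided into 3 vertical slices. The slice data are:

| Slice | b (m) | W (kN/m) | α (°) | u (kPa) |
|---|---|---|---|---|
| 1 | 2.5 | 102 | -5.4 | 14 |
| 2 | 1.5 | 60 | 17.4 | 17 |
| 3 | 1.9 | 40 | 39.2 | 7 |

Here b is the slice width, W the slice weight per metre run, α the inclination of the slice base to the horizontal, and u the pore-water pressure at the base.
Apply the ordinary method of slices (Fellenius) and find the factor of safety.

Ordinary method of slices: FS = Σ[c'·Δl_i + (W_i cosα_i − u_i·Δl_i)·tanφ'] / Σ W_i sinα_i, with Δl_i = b_i / cosα_i.
Slice 1: Δl = 2.5/cos(-5.4°) = 2.511 m; N'_1 = 102·cos(-5.4°) − 14·2.511 = 66.4; c'Δl = 19.34; W sinα = -9.6
Slice 2: Δl = 1.5/cos17.4° = 1.572 m; N'_2 = 60·cos17.4° − 17·1.572 = 30.5; c'Δl = 12.10; W sinα = 17.9
Slice 3: Δl = 1.9/cos39.2° = 2.452 m; N'_3 = 40·cos39.2° − 7·2.452 = 13.8; c'Δl = 18.88; W sinα = 25.3
Σc'Δl = 50.3 kN/m; ΣN' = 110.8 kN/m; ΣW sinα = 33.6 kN/m
Resisting = 50.3 + 110.8·tan27.4° = 50.3 + 57.4 = 107.7 kN/m
FS = 107.7 / 33.6 = 3.204

FS = 3.20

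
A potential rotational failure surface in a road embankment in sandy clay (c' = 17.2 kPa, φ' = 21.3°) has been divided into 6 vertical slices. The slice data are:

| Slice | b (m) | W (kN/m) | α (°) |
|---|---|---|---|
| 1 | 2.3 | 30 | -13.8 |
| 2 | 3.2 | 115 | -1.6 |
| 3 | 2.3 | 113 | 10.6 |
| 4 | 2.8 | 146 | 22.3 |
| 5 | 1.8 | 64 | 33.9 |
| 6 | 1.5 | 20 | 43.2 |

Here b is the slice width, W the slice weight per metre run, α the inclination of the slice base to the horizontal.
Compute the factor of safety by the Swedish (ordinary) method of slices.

Ordinary method of slices: FS = Σ[c'·Δl_i + (W_i cosα_i)·tanφ'] / Σ W_i sinα_i, with Δl_i = b_i / cosα_i.
Slice 1: Δl = 2.3/cos(-13.8°) = 2.368 m; N'_1 = 30·cos(-13.8°) = 29.1; c'Δl = 40.74; W sinα = -7.2
Slice 2: Δl = 3.2/cos(-1.6°) = 3.201 m; N'_2 = 115·cos(-1.6°) = 115.0; c'Δl = 55.06; W sinα = -3.2
Slice 3: Δl = 2.3/cos10.6° = 2.340 m; N'_3 = 113·cos10.6° = 111.1; c'Δl = 40.25; W sinα = 20.8
Slice 4: Δl = 2.8/cos22.3° = 3.026 m; N'_4 = 146·cos22.3° = 135.1; c'Δl = 52.05; W sinα = 55.4
Slice 5: Δl = 1.8/cos33.9° = 2.169 m; N'_5 = 64·cos33.9° = 53.1; c'Δl = 37.30; W sinα = 35.7
Slice 6: Δl = 1.5/cos43.2° = 2.058 m; N'_6 = 20·cos43.2° = 14.6; c'Δl = 35.39; W sinα = 13.7
Σc'Δl = 260.8 kN/m; ΣN' = 457.9 kN/m; ΣW sinα = 115.2 kN/m
Resisting = 260.8 + 457.9·tan21.3° = 260.8 + 178.5 = 439.3 kN/m
FS = 439.3 / 115.2 = 3.813

FS = 3.81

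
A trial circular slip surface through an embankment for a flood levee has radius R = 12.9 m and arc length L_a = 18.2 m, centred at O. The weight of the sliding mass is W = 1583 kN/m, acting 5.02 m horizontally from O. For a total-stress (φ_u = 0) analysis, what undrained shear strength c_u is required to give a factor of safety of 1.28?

FS = c_u·L_a·R / (W·d), so c_u = FS·W·d / (L_a·R).
c_u = 1.28·1583·5.02 / (18.20·12.9) = 10171.7 / 234.78 = 43.32 kPa

c_u = 43.3 kPa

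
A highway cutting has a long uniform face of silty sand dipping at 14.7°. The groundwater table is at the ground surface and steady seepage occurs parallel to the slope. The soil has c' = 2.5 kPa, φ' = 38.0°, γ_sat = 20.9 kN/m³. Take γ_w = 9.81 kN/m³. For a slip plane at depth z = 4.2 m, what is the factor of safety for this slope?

With seepage parallel to the slope and the water table at the surface, the effective normal stress on the slip plane uses the buoyant unit weight γ' = γ_sat − γ_w while the driving shear stress uses γ_sat:
FS = [c' + γ' z cos²β tanφ'] / [γ_sat z sinβ cosβ]
γ' = 20.9 − 9.81 = 11.09 kN/m³
Numerator = 2.5 + 11.09·4.2·cos²14.7°·tan38.0° = 2.5 + 11.09·4.2·0.9356·0.7813 = 36.547 kPa
Denominator = 20.9·4.2·sin14.7°·cos14.7° = 20.9·4.2·0.2538·0.9673 = 21.546 kPa
FS = 36.547 / 21.546 = 1.696

FS = 1.70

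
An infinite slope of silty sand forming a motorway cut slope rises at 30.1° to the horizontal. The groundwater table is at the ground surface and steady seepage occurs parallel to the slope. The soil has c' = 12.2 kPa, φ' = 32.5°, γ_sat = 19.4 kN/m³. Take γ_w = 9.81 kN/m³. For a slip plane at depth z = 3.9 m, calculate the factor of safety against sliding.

With seepage parallel to the slope and the water table at the surface, the effective normal stress on the slip plane uses the buoyant unit weight γ' = γ_sat − γ_w while the driving shear stress uses γ_sat:
FS = [c' + γ' z cos²β tanφ'] / [γ_sat z sinβ cosβ]
γ' = 19.4 − 9.81 = 9.59 kN/m³
Numerator = 12.2 + 9.59·3.9·cos²30.1°·tan32.5° = 12.2 + 9.59·3.9·0.7485·0.6371 = 30.034 kPa
Denominator = 19.4·3.9·sin30.1°·cos30.1° = 19.4·3.9·0.5015·0.8652 = 32.828 kPa
FS = 30.034 / 32.828 = 0.915

FS = 0.91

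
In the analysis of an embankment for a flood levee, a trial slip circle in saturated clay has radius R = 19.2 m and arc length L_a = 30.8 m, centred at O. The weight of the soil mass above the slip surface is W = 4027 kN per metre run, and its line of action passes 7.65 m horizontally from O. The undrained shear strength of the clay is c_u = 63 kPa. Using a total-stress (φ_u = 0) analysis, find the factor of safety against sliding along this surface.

FS = 1.21

Taking moments about the centre O, the resisting moment is provided by the undrained shear strength acting along the arc:
M_R = c_u·L_a·R = 63·30.80·19.2 = 37255.7 kN·m/m
M_D = W·d = 4027·7.65 = 30806.6 kN·m/m
FS = M_R / M_D = 37255.7 / 30806.6 = 1.209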